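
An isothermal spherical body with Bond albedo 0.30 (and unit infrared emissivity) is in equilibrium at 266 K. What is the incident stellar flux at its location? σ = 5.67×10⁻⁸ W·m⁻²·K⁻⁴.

(1−a)S·πr² = σ·4πr²·T⁴ ⇒ S = 4σT⁴/(1−a).
S = 4·5.67×10⁻⁸·5.006×10⁹/0.700.

S ≈ 1620 W/m²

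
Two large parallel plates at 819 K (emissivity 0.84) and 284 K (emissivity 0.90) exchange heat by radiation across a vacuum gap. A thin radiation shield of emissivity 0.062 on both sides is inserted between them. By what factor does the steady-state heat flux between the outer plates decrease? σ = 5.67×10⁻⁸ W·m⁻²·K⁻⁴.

factor ≈ 25.0

Without shield: q₀ = σΔ(T⁴)/(1/ε₁+1/ε₂−1) with denominator 1.302.
With shield the two gaps are in series; the resistances add: (1/ε₁+1/ε_s−1)+(1/ε_s+1/ε₂−1) = 16.32+16.24 = 32.56.
Heat-flux ratio q₀/q = 32.56/1.302.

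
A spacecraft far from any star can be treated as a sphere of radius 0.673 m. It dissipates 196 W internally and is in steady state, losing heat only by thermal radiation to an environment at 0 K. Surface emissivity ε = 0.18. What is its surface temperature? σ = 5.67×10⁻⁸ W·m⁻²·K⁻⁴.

T ≈ 241 K

Steady state: internal power = radiated power, P = εσA T⁴.
Radiating area A = 4πr² = 5.692 m².
T⁴ = P/(εσA) = 196/(0.18·5.67×10⁻⁸·5.692) = 3.374×10⁹ K⁴.
T = (3.374×10⁹)^(1/4).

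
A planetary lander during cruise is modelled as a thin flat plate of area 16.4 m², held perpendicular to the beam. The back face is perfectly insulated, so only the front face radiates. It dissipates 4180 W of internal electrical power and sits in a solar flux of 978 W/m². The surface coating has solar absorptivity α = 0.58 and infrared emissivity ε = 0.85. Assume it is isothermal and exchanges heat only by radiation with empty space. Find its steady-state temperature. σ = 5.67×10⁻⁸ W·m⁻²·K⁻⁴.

At steady state, absorbed solar power + internal power = radiated power.
Absorbed: α·S·A_cross = 0.58·978·16.40 = 9303 W (cross-section A).
Total input = 9303 + 4180 = 13480 W.
Radiated: εσ·A_surf·T⁴ with A_surf = A = 16.40 m².
T⁴ = 13480/(0.85·5.67×10⁻⁸·16.40) = 1.706×10¹⁰ K⁴.

T ≈ 361 K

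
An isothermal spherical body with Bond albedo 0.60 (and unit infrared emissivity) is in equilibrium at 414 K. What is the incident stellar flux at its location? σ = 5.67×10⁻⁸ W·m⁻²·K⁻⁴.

S ≈ 16700 W/m²

(1−a)S·πr² = σ·4πr²·T⁴ ⇒ S = 4σT⁴/(1−a).
S = 4·5.67×10⁻⁸·2.938×10¹⁰/0.400.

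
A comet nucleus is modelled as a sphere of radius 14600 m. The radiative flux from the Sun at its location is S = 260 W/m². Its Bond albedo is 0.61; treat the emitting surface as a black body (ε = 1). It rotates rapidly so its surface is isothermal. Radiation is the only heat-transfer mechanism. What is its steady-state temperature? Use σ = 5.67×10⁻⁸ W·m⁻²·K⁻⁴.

At equilibrium, absorbed power = emitted power.
Absorbing cross-section = πr² = 6.697×10⁸ m²; emitting surface = 4πr² = 2.679×10⁹ m² (ratio 4).
(1−a)S·A_cross = εσ·A_surf·T⁴  ⇒  T⁴ = (1−a)S/(4σ).
T⁴ = 0.390·260/(4·5.67×10⁻⁸) = 4.471×10⁸ K⁴.
T = (4.471×10⁸)^(1/4).

T ≈ 145 K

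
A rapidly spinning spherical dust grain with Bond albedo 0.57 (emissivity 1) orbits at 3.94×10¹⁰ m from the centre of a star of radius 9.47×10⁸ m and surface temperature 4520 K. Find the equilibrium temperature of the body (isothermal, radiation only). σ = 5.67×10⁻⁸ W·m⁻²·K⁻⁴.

The star's surface emits σT_*⁴; at distance d the flux is S = σT_*⁴(R_*/d)².
S = 5.67×10⁻⁸·(4520)⁴·(9.47×10⁸/3.94×10¹⁰)² = 13670 W/m².
For an isothermal sphere T⁴ = (1−a)S/(4σ) = 2.592×10¹⁰ K⁴.

T ≈ 401 K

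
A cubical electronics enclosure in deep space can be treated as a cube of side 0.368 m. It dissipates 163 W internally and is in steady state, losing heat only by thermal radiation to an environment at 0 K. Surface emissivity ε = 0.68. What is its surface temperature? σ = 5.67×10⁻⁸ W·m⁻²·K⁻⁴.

Steady state: internal power = radiated power, P = εσA T⁴.
Radiating area A = 6L² = 0.8125 m².
T⁴ = P/(εσA) = 163/(0.68·5.67×10⁻⁸·0.8125) = 5.203×10⁹ K⁴.
T = (5.203×10⁹)^(1/4).

T ≈ 269 K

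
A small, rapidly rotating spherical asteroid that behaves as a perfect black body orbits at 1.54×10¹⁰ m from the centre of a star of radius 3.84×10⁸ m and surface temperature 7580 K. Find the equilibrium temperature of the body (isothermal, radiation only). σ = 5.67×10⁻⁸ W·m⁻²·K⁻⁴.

The star's surface emits σT_*⁴; at distance d the flux is S = σT_*⁴(R_*/d)².
S = 5.67×10⁻⁸·(7580)⁴·(3.84×10⁸/1.54×10¹⁰)² = 1.164×10⁵ W/m².
For an isothermal sphere T⁴ = (1−a)S/(4σ) = 5.131×10¹¹ K⁴.

T ≈ 846 K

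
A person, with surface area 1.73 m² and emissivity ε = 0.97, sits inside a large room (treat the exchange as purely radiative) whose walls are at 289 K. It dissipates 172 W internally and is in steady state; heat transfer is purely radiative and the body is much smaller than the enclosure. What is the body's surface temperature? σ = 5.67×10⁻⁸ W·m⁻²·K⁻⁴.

T ≈ 306 K

For a small grey body in a large enclosure, net radiated power = εσA(T⁴ − T_w⁴).
Steady state: P = εσA(T⁴ − T_w⁴) with A = 1.73 m².
T⁴ = P/(εσA) + T_w⁴ = 172/(0.97·5.67×10⁻⁸·1.730) + (289)⁴
    = 1.808×10⁹ + 6.976×10⁹ = 8.783×10⁹ K⁴.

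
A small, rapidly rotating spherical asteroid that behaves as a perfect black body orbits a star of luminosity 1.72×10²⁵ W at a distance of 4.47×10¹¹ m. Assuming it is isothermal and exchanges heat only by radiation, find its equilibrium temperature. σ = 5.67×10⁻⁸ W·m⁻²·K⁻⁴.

First find the stellar flux at distance d: S = L/(4πd²) = 1.72×10²⁵/(4π·(4.47×10¹¹)²) = 6.850 W/m².
For an isothermal sphere, absorbed (1−a)S·πr² = emitted σ·4πr²·T⁴, so T⁴ = (1−a)S/(4σ).
T⁴ = 1.00·6.850/(4·5.67×10⁻⁸) = 3.020×10⁷ K⁴.

T ≈ 74.1 K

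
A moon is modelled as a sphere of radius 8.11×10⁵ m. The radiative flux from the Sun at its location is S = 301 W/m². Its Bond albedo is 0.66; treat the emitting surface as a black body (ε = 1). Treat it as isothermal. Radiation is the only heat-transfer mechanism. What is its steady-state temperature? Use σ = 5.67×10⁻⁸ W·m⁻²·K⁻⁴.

At equilibrium, absorbed power = emitted power.
Absorbing cross-section = πr² = 2.066×10¹² m²; emitting surface = 4πr² = 8.265×10¹² m² (ratio 4).
(1−a)S·A_cross = εσ·A_surf·T⁴  ⇒  T⁴ = (1−a)S/(4σ).
T⁴ = 0.340·301/(4·5.67×10⁻⁸) = 4.512×10⁸ K⁴.
T = (4.512×10⁸)^(1/4).

T ≈ 146 K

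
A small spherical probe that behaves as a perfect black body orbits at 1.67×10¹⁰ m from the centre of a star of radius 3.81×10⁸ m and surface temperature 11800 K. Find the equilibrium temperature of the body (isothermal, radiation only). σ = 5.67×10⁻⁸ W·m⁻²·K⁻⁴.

The star's surface emits σT_*⁴; at distance d the flux is S = σT_*⁴(R_*/d)².
S = 5.67×10⁻⁸·(11800)⁴·(3.81×10⁸/1.67×10¹⁰)² = 5.722×10⁵ W/m².
For an isothermal sphere T⁴ = (1−a)S/(4σ) = 2.523×10¹² K⁴.

T ≈ 1260 K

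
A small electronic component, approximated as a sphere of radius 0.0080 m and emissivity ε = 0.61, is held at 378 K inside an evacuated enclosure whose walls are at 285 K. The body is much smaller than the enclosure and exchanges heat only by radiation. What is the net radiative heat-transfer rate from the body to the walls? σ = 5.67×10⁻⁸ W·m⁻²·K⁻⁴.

For a small grey body in a large enclosure: P_net = εσA(T_body⁴ − T_wall⁴).
A = 4πr² = 8.042×10⁻⁴ m²; T_body⁴ − T_wall⁴ = 2.042×10¹⁰ − 6.598×10⁹ = 1.382×10¹⁰ K⁴.
|P_net| = 0.61·5.67×10⁻⁸·8.042×10⁻⁴·1.382×10¹⁰.

P_net ≈ 0.384 W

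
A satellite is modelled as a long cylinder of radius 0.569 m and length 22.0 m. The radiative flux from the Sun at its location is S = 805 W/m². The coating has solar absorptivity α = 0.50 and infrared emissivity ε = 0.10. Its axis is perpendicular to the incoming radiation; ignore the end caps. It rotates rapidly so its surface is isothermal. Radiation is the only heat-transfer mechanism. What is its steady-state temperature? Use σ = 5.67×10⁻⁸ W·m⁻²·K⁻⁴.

At equilibrium, absorbed power = emitted power.
Absorbing cross-section = 2rL = 25.04 m²; emitting surface = 2πrL = 78.65 m² (ratio π).
αS·A_cross = εσ·A_surf·T⁴  ⇒  T⁴ = αS/(ε·πσ).
T⁴ = 0.500·805/(0.10·π·5.67×10⁻⁸) = 2.260×10¹⁰ K⁴.
T = (2.260×10¹⁰)^(1/4).

T ≈ 388 K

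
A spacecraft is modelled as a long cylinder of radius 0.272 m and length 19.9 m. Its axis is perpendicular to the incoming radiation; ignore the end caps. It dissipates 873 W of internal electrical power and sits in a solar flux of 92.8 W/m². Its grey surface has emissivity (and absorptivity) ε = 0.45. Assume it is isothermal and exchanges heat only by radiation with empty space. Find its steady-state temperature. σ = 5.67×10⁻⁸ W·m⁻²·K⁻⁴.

T ≈ 198 K

At steady state, absorbed solar power + internal power = radiated power.
Absorbed: α·S·A_cross = 0.45·92.8·10.83 = 452.1 W (cross-section 2rL).
Total input = 452.1 + 873 = 1325 W.
Radiated: εσ·A_surf·T⁴ with A_surf = 2πrL = 34.01 m².
T⁴ = 1325/(0.45·5.67×10⁻⁸·34.01) = 1.527×10⁹ K⁴.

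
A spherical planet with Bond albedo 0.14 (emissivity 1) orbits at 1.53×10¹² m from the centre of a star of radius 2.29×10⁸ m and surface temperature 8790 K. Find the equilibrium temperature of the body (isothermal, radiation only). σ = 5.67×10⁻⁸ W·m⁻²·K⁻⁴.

The star's surface emits σT_*⁴; at distance d the flux is S = σT_*⁴(R_*/d)².
S = 5.67×10⁻⁸·(8790)⁴·(2.29×10⁸/1.53×10¹²)² = 7.583 W/m².
For an isothermal sphere T⁴ = (1−a)S/(4σ) = 2.875×10⁷ K⁴.

T ≈ 73.2 K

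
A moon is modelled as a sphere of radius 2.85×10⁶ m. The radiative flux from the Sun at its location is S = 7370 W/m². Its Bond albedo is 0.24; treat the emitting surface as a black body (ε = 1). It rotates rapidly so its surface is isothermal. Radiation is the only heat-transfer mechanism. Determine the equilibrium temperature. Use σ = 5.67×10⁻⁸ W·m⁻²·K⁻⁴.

T ≈ 396 K

At equilibrium, absorbed power = emitted power.
Absorbing cross-section = πr² = 2.552×10¹³ m²; emitting surface = 4πr² = 1.021×10¹⁴ m² (ratio 4).
(1−a)S·A_cross = εσ·A_surf·T⁴  ⇒  T⁴ = (1−a)S/(4σ).
T⁴ = 0.760·7370/(4·5.67×10⁻⁸) = 2.470×10¹⁰ K⁴.
T = (2.470×10¹⁰)^(1/4).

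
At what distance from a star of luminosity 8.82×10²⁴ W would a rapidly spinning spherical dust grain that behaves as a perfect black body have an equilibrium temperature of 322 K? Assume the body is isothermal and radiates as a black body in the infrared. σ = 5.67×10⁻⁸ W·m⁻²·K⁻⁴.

For an isothermal black-emitting sphere, (1−a)S·πr² = σ·4πr²·T⁴ ⇒ S = 4σT⁴/(1−a).
S = 4·5.67×10⁻⁸·(322)⁴/1.00 = 2438 W/m².
Flux falls as S = L/(4πd²), so d = √(L/(4πS)) = √(8.82×10²⁴/(4π·2438)).

d ≈ 1.70×10¹⁰ m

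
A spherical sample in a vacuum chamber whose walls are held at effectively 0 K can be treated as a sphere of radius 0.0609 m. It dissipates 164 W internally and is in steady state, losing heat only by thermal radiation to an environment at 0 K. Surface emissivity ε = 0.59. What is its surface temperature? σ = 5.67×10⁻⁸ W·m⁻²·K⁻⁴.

T ≈ 569 K

Steady state: internal power = radiated power, P = εσA T⁴.
Radiating area A = 4πr² = 0.04661 m².
T⁴ = P/(εσA) = 164/(0.59·5.67×10⁻⁸·0.04661) = 1.052×10¹¹ K⁴.
T = (1.052×10¹¹)^(1/4).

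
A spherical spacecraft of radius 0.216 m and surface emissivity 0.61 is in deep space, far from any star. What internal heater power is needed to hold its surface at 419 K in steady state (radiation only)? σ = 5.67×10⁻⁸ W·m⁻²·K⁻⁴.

P ≈ 625 W

P = εσ·4πr²·T⁴.
4πr² = 0.5863 m²; T⁴ = 3.082×10¹⁰ K⁴.
P = 0.61·5.67×10⁻⁸·0.5863·3.082×10¹⁰.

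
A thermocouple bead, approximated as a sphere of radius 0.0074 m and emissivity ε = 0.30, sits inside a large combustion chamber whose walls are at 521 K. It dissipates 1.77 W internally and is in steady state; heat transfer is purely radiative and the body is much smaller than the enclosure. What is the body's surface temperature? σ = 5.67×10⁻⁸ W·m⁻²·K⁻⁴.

T ≈ 689 K

For a small grey body in a large enclosure, net radiated power = εσA(T⁴ − T_w⁴).
Steady state: P = εσA(T⁴ − T_w⁴) with A = 4πr² = 6.881×10⁻⁴ m².
T⁴ = P/(εσA) + T_w⁴ = 1.77/(0.30·5.67×10⁻⁸·6.881×10⁻⁴) + (521)⁴
    = 1.512×10¹¹ + 7.368×10¹⁰ = 2.249×10¹¹ K⁴.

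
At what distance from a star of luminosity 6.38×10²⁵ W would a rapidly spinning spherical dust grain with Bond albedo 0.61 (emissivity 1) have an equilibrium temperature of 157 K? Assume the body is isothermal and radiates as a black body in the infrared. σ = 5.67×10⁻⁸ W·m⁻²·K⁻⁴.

d ≈ 1.20×10¹¹ m

For an isothermal black-emitting sphere, (1−a)S·πr² = σ·4πr²·T⁴ ⇒ S = 4σT⁴/(1−a).
S = 4·5.67×10⁻⁸·(157)⁴/0.390 = 353.3 W/m².
Flux falls as S = L/(4πd²), so d = √(L/(4πS)) = √(6.38×10²⁵/(4π·353.3)).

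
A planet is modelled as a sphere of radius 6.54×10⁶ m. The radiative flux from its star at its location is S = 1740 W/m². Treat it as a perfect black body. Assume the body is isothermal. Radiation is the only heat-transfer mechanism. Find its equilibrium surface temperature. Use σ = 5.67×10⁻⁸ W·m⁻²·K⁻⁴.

At equilibrium, absorbed power = emitted power.
Absorbing cross-section = πr² = 1.344×10¹⁴ m²; emitting surface = 4πr² = 5.375×10¹⁴ m² (ratio 4).
S·A_cross = εσ·A_surf·T⁴  ⇒  T⁴ = S/(4σ).
T⁴ = 1.00·1740/(4·5.67×10⁻⁸) = 7.672×10⁹ K⁴.
T = (7.672×10⁹)^(1/4).

T ≈ 296 K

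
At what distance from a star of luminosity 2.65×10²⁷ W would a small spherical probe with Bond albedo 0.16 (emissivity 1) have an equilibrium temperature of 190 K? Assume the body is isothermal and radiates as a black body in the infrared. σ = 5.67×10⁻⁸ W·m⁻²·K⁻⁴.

For an isothermal black-emitting sphere, (1−a)S·πr² = σ·4πr²·T⁴ ⇒ S = 4σT⁴/(1−a).
S = 4·5.67×10⁻⁸·(190)⁴/0.840 = 351.9 W/m².
Flux falls as S = L/(4πd²), so d = √(L/(4πS)) = √(2.65×10²⁷/(4π·351.9)).

d ≈ 7.74×10¹¹ m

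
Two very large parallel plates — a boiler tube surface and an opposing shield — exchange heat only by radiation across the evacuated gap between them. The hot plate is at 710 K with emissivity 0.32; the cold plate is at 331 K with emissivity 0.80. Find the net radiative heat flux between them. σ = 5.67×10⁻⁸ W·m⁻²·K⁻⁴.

For two infinite grey parallel plates, q = σ(T₁⁴ − T₂⁴)/(1/ε₁ + 1/ε₂ − 1).
T₁⁴ − T₂⁴ = 2.541×10¹¹ − 1.200×10¹⁰ = 2.421×10¹¹ K⁴.
1/ε₁ + 1/ε₂ − 1 = 3.125 + 1.250 − 1 = 3.375.
q = 5.67×10⁻⁸ × 2.421×10¹¹ / 3.375.

q ≈ 4070 W/m²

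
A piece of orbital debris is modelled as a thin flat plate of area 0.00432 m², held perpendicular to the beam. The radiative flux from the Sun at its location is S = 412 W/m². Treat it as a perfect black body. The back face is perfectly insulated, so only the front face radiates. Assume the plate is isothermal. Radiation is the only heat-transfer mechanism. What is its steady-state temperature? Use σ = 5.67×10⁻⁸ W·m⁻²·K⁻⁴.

T ≈ 292 K

At equilibrium, absorbed power = emitted power.
Absorbing cross-section = A = 0.004320 m²; emitting surface = A = 0.004320 m² (ratio 1).
S·A_cross = εσ·A_surf·T⁴  ⇒  T⁴ = S/(1σ).
T⁴ = 1.00·412/(1·5.67×10⁻⁸) = 7.266×10⁹ K⁴.
T = (7.266×10⁹)^(1/4).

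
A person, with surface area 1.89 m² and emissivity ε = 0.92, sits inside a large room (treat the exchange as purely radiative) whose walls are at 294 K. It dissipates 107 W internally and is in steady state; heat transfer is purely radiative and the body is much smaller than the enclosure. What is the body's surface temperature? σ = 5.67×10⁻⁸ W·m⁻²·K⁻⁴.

T ≈ 304 K

For a small grey body in a large enclosure, net radiated power = εσA(T⁴ − T_w⁴).
Steady state: P = εσA(T⁴ − T_w⁴) with A = 1.89 m².
T⁴ = P/(εσA) + T_w⁴ = 107/(0.92·5.67×10⁻⁸·1.890) + (294)⁴
    = 1.085×10⁹ + 7.471×10⁹ = 8.556×10⁹ K⁴.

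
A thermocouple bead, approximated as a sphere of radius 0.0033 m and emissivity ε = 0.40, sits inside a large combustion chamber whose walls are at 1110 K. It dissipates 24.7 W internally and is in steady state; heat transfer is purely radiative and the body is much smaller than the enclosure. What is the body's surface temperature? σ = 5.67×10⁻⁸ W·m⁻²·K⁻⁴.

T ≈ 1750 K

For a small grey body in a large enclosure, net radiated power = εσA(T⁴ − T_w⁴).
Steady state: P = εσA(T⁴ − T_w⁴) with A = 4πr² = 1.368×10⁻⁴ m².
T⁴ = P/(εσA) + T_w⁴ = 24.7/(0.40·5.67×10⁻⁸·1.368×10⁻⁴) + (1110)⁴
    = 7.958×10¹² + 1.518×10¹² = 9.476×10¹² K⁴.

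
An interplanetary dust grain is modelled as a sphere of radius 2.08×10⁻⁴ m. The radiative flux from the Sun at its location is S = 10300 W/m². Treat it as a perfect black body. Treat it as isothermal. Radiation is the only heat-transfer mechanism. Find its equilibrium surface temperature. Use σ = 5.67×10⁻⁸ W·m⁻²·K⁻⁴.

T ≈ 462 K

At equilibrium, absorbed power = emitted power.
Absorbing cross-section = πr² = 1.359×10⁻⁷ m²; emitting surface = 4πr² = 5.437×10⁻⁷ m² (ratio 4).
S·A_cross = εσ·A_surf·T⁴  ⇒  T⁴ = S/(4σ).
T⁴ = 1.00·10300/(4·5.67×10⁻⁸) = 4.541×10¹⁰ K⁴.
T = (4.541×10¹⁰)^(1/4).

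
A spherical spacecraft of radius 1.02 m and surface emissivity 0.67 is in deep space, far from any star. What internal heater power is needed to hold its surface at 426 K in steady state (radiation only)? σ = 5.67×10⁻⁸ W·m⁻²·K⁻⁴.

P = εσ·4πr²·T⁴.
4πr² = 13.07 m²; T⁴ = 3.293×10¹⁰ K⁴.
P = 0.67·5.67×10⁻⁸·13.07·3.293×10¹⁰.

P ≈ 16400 W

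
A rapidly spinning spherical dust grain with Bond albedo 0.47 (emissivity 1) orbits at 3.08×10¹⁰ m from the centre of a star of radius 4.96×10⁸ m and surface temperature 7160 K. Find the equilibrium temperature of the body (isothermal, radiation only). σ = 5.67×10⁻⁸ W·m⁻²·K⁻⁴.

The star's surface emits σT_*⁴; at distance d the flux is S = σT_*⁴(R_*/d)².
S = 5.67×10⁻⁸·(7160)⁴·(4.96×10⁸/3.08×10¹⁰)² = 38650 W/m².
For an isothermal sphere T⁴ = (1−a)S/(4σ) = 9.031×10¹⁰ K⁴.

T ≈ 548 K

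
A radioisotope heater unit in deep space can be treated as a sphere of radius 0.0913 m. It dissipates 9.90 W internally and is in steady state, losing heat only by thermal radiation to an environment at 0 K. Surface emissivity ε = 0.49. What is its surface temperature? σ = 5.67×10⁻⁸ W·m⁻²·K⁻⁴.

Steady state: internal power = radiated power, P = εσA T⁴.
Radiating area A = 4πr² = 0.1047 m².
T⁴ = P/(εσA) = 9.90/(0.49·5.67×10⁻⁸·0.1047) = 3.402×10⁹ K⁴.
T = (3.402×10⁹)^(1/4).

T ≈ 242 K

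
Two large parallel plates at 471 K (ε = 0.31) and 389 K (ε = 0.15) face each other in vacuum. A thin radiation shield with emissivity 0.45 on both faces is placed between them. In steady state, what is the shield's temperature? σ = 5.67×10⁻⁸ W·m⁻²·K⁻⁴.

T_s ≈ 446 K

In steady state the net flux on the hot side equals that on the cold side.
σ(T₁⁴−T_s⁴)/D₁ = σ(T_s⁴−T₂⁴)/D₂, with D₁ = 1/ε₁+1/ε_s−1 = 4.448, D₂ = 1/ε_s+1/ε₂−1 = 7.889.
Solve for T_s⁴: T_s⁴ = (D₂·T₁⁴ + D₁·T₂⁴)/(D₁+D₂) = 3.973×10¹⁰ K⁴.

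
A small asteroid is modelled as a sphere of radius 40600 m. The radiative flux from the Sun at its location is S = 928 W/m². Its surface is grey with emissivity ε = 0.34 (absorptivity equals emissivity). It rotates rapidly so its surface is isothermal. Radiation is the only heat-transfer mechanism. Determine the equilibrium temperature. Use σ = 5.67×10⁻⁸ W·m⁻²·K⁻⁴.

T ≈ 253 K

At equilibrium, absorbed power = emitted power.
Absorbing cross-section = πr² = 5.178×10⁹ m²; emitting surface = 4πr² = 2.071×10¹⁰ m² (ratio 4).
εS·A_cross = εσ·A_surf·T⁴  ⇒  T⁴ = S/(4σ)   (ε cancels).
T⁴ = 928/(4·5.67×10⁻⁸) = 4.092×10⁹ K⁴.
T = (4.092×10⁹)^(1/4).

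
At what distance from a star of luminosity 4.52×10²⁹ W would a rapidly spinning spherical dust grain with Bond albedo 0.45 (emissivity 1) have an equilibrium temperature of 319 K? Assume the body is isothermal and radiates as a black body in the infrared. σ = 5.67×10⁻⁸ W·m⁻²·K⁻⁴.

For an isothermal black-emitting sphere, (1−a)S·πr² = σ·4πr²·T⁴ ⇒ S = 4σT⁴/(1−a).
S = 4·5.67×10⁻⁸·(319)⁴/0.550 = 4270 W/m².
Flux falls as S = L/(4πd²), so d = √(L/(4πS)) = √(4.52×10²⁹/(4π·4270)).

d ≈ 2.90×10¹² m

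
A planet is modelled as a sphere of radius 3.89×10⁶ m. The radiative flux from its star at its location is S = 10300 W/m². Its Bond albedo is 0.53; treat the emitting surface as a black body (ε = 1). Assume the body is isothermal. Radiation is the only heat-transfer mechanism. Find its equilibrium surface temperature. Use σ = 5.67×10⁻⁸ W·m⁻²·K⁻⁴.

At equilibrium, absorbed power = emitted power.
Absorbing cross-section = πr² = 4.754×10¹³ m²; emitting surface = 4πr² = 1.902×10¹⁴ m² (ratio 4).
(1−a)S·A_cross = εσ·A_surf·T⁴  ⇒  T⁴ = (1−a)S/(4σ).
T⁴ = 0.470·10300/(4·5.67×10⁻⁸) = 2.134×10¹⁰ K⁴.
T = (2.134×10¹⁰)^(1/4).

T ≈ 382 K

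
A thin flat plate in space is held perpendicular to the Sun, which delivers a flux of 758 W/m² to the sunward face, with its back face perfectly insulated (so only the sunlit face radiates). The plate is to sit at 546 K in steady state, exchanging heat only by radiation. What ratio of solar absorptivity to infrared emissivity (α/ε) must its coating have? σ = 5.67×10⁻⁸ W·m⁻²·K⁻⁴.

Balance: αS·A = εσ·1A·T⁴ ⇒ α/ε = σT⁴/S.
α/ε = 5.67×10⁻⁸·(546)⁴/758 = 5.67×10⁻⁸·8.887×10¹⁰/758.

α/ε ≈ 6.65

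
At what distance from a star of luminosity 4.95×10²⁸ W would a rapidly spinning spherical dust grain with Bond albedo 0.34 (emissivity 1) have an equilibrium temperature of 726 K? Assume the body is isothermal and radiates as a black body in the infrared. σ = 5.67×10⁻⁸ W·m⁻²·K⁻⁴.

For an isothermal black-emitting sphere, (1−a)S·πr² = σ·4πr²·T⁴ ⇒ S = 4σT⁴/(1−a).
S = 4·5.67×10⁻⁸·(726)⁴/0.660 = 95470 W/m².
Flux falls as S = L/(4πd²), so d = √(L/(4πS)) = √(4.95×10²⁸/(4π·95470)).

d ≈ 2.03×10¹¹ m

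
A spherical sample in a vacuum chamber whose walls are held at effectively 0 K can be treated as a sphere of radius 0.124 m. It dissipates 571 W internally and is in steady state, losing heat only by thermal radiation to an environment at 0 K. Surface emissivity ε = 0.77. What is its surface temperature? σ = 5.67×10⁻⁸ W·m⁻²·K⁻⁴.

T ≈ 510 K

Steady state: internal power = radiated power, P = εσA T⁴.
Radiating area A = 4πr² = 0.1932 m².
T⁴ = P/(εσA) = 571/(0.77·5.67×10⁻⁸·0.1932) = 6.769×10¹⁰ K⁴.
T = (6.769×10¹⁰)^(1/4).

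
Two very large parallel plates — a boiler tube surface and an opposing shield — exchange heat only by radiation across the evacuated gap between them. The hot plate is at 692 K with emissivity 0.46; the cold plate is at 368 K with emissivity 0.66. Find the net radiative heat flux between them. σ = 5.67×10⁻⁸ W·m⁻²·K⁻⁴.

For two infinite grey parallel plates, q = σ(T₁⁴ − T₂⁴)/(1/ε₁ + 1/ε₂ − 1).
T₁⁴ − T₂⁴ = 2.293×10¹¹ − 1.834×10¹⁰ = 2.110×10¹¹ K⁴.
1/ε₁ + 1/ε₂ − 1 = 2.174 + 1.515 − 1 = 2.689.
q = 5.67×10⁻⁸ × 2.110×10¹¹ / 2.689.

q ≈ 4450 W/m²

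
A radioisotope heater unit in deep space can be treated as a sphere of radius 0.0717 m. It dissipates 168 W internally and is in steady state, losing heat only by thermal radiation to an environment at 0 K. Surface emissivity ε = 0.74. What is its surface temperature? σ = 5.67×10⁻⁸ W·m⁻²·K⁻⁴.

Steady state: internal power = radiated power, P = εσA T⁴.
Radiating area A = 4πr² = 0.06460 m².
T⁴ = P/(εσA) = 168/(0.74·5.67×10⁻⁸·0.06460) = 6.198×10¹⁰ K⁴.
T = (6.198×10¹⁰)^(1/4).

T ≈ 499 K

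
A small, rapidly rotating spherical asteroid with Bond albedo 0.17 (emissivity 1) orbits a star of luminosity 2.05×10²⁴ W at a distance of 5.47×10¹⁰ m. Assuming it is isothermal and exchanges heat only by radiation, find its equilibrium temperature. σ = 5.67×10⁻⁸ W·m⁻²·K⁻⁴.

T ≈ 119 K

First find the stellar flux at distance d: S = L/(4πd²) = 2.05×10²⁴/(4π·(5.47×10¹⁰)²) = 54.52 W/m².
For an isothermal sphere, absorbed (1−a)S·πr² = emitted σ·4πr²·T⁴, so T⁴ = (1−a)S/(4σ).
T⁴ = 0.830·54.52/(4·5.67×10⁻⁸) = 1.995×10⁸ K⁴.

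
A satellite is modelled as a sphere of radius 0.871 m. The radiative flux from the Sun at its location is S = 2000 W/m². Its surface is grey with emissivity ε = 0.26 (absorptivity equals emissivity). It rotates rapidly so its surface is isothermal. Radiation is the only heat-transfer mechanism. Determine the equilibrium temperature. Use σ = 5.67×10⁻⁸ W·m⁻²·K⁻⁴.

At equilibrium, absorbed power = emitted power.
Absorbing cross-section = πr² = 2.383 m²; emitting surface = 4πr² = 9.533 m² (ratio 4).
εS·A_cross = εσ·A_surf·T⁴  ⇒  T⁴ = S/(4σ)   (ε cancels).
T⁴ = 2000/(4·5.67×10⁻⁸) = 8.818×10⁹ K⁴.
T = (8.818×10⁹)^(1/4).

T ≈ 306 K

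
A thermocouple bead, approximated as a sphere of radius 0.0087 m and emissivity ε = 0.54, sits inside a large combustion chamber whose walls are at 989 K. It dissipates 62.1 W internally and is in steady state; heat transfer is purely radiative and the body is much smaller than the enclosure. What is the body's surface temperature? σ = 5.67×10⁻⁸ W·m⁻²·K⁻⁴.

For a small grey body in a large enclosure, net radiated power = εσA(T⁴ − T_w⁴).
Steady state: P = εσA(T⁴ − T_w⁴) with A = 4πr² = 9.511×10⁻⁴ m².
T⁴ = P/(εσA) + T_w⁴ = 62.1/(0.54·5.67×10⁻⁸·9.511×10⁻⁴) + (989)⁴
    = 2.132×10¹² + 9.567×10¹¹ = 3.089×10¹² K⁴.

T ≈ 1330 K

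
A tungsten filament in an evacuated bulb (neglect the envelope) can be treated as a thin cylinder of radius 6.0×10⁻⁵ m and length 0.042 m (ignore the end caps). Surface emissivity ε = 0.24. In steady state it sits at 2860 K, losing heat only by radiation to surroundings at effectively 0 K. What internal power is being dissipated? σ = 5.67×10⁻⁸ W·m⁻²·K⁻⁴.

P ≈ 14.4 W

Steady state: P = εσA T⁴.
A = 2πrL = 1.583×10⁻⁵ m²; T⁴ = (2860)⁴ = 6.691×10¹³ K⁴.
P = 0.24 × 5.67×10⁻⁸ × 1.583×10⁻⁵ × 6.691×10¹³.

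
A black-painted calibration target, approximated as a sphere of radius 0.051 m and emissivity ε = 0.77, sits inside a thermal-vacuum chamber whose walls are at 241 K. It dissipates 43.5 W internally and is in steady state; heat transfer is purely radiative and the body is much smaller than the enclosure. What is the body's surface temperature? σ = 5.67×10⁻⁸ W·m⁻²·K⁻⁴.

T ≈ 429 K

For a small grey body in a large enclosure, net radiated power = εσA(T⁴ − T_w⁴).
Steady state: P = εσA(T⁴ − T_w⁴) with A = 4πr² = 0.03269 m².
T⁴ = P/(εσA) + T_w⁴ = 43.5/(0.77·5.67×10⁻⁸·0.03269) + (241)⁴
    = 3.048×10¹⁰ + 3.373×10⁹ = 3.386×10¹⁰ K⁴.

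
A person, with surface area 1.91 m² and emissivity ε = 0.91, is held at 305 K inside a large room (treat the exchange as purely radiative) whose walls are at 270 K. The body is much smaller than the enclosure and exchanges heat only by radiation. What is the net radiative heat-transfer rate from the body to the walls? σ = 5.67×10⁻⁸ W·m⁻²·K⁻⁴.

P_net ≈ 329 W

For a small grey body in a large enclosure: P_net = εσA(T_body⁴ − T_wall⁴).
A = 1.91 m²; T_body⁴ − T_wall⁴ = 8.654×10⁹ − 5.314×10⁹ = 3.339×10⁹ K⁴.
|P_net| = 0.91·5.67×10⁻⁸·1.910·3.339×10⁹.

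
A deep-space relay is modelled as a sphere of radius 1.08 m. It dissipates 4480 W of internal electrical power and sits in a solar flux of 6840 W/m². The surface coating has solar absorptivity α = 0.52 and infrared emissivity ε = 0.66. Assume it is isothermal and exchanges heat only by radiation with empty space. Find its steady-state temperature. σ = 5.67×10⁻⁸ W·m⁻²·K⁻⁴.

At steady state, absorbed solar power + internal power = radiated power.
Absorbed: α·S·A_cross = 0.52·6840·3.664 = 13030 W (cross-section πr²).
Total input = 13030 + 4480 = 17510 W.
Radiated: εσ·A_surf·T⁴ with A_surf = 4πr² = 14.66 m².
T⁴ = 17510/(0.66·5.67×10⁻⁸·14.66) = 3.193×10¹⁰ K⁴.

T ≈ 423 K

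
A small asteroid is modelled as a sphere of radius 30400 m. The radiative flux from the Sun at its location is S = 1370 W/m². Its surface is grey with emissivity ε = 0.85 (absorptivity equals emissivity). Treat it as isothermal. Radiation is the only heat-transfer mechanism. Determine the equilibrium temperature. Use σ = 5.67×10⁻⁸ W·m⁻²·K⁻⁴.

T ≈ 279 K

At equilibrium, absorbed power = emitted power.
Absorbing cross-section = πr² = 2.903×10⁹ m²; emitting surface = 4πr² = 1.161×10¹⁰ m² (ratio 4).
εS·A_cross = εσ·A_surf·T⁴  ⇒  T⁴ = S/(4σ)   (ε cancels).
T⁴ = 1370/(4·5.67×10⁻⁸) = 6.041×10⁹ K⁴.
T = (6.041×10⁹)^(1/4).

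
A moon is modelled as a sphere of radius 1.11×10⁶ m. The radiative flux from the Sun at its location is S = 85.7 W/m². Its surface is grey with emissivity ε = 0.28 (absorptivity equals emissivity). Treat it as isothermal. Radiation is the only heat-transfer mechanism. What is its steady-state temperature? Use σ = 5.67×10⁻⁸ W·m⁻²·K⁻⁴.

At equilibrium, absorbed power = emitted power.
Absorbing cross-section = πr² = 3.871×10¹² m²; emitting surface = 4πr² = 1.548×10¹³ m² (ratio 4).
εS·A_cross = εσ·A_surf·T⁴  ⇒  T⁴ = S/(4σ)   (ε cancels).
T⁴ = 85.7/(4·5.67×10⁻⁸) = 3.779×10⁸ K⁴.
T = (3.779×10⁸)^(1/4).

T ≈ 139 K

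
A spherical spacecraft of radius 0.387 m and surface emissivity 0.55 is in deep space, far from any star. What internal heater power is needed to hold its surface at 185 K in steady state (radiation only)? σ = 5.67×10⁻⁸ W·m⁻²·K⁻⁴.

P ≈ 68.7 W

P = εσ·4πr²·T⁴.
4πr² = 1.882 m²; T⁴ = 1.171×10⁹ K⁴.
P = 0.55·5.67×10⁻⁸·1.882·1.171×10⁹.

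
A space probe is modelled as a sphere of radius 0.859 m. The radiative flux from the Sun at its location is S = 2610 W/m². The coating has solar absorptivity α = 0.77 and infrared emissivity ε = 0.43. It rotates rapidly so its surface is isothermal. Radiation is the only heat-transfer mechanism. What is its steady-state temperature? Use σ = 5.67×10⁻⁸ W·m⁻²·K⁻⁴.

T ≈ 379 K

At equilibrium, absorbed power = emitted power.
Absorbing cross-section = πr² = 2.318 m²; emitting surface = 4πr² = 9.272 m² (ratio 4).
αS·A_cross = εσ·A_surf·T⁴  ⇒  T⁴ = αS/(ε·4σ).
T⁴ = 0.770·2610/(0.43·4·5.67×10⁻⁸) = 2.061×10¹⁰ K⁴.
T = (2.061×10¹⁰)^(1/4).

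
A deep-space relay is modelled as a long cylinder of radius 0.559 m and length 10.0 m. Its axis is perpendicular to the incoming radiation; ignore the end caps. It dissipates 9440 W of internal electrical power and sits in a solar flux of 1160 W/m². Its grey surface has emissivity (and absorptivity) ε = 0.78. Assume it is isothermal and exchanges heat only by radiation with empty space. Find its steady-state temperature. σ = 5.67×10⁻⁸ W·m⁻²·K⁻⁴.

At steady state, absorbed solar power + internal power = radiated power.
Absorbed: α·S·A_cross = 0.78·1160·11.18 = 10120 W (cross-section 2rL).
Total input = 10120 + 9440 = 19560 W.
Radiated: εσ·A_surf·T⁴ with A_surf = 2πrL = 35.12 m².
T⁴ = 19560/(0.78·5.67×10⁻⁸·35.12) = 1.259×10¹⁰ K⁴.

T ≈ 335 K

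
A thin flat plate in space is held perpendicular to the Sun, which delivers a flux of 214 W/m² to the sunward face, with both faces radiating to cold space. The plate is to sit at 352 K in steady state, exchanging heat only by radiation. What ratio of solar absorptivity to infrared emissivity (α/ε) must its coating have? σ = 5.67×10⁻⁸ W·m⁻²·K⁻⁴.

α/ε ≈ 8.14

Balance: αS·A = εσ·2A·T⁴ ⇒ α/ε = 2σT⁴/S.
α/ε = 2·5.67×10⁻⁸·(352)⁴/214 = 2·5.67×10⁻⁸·1.535×10¹⁰/214.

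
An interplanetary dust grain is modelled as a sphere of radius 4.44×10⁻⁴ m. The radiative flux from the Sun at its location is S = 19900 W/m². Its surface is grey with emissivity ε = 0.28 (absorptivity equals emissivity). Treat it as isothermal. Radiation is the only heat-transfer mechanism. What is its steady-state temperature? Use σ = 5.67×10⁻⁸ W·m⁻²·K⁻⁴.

T ≈ 544 K

At equilibrium, absorbed power = emitted power.
Absorbing cross-section = πr² = 6.193×10⁻⁷ m²; emitting surface = 4πr² = 2.477×10⁻⁶ m² (ratio 4).
εS·A_cross = εσ·A_surf·T⁴  ⇒  T⁴ = S/(4σ)   (ε cancels).
T⁴ = 19900/(4·5.67×10⁻⁸) = 8.774×10¹⁰ K⁴.
T = (8.774×10¹⁰)^(1/4).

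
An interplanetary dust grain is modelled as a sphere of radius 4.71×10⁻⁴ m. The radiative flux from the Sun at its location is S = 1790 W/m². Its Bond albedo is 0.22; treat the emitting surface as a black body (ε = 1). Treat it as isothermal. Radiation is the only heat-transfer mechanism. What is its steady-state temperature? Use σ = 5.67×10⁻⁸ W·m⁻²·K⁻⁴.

T ≈ 280 K

At equilibrium, absorbed power = emitted power.
Absorbing cross-section = πr² = 6.969×10⁻⁷ m²; emitting surface = 4πr² = 2.788×10⁻⁶ m² (ratio 4).
(1−a)S·A_cross = εσ·A_surf·T⁴  ⇒  T⁴ = (1−a)S/(4σ).
T⁴ = 0.780·1790/(4·5.67×10⁻⁸) = 6.156×10⁹ K⁴.
T = (6.156×10⁹)^(1/4).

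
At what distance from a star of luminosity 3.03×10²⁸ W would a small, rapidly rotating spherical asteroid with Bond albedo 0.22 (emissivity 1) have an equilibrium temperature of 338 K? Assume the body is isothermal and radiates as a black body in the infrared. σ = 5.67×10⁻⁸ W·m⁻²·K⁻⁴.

For an isothermal black-emitting sphere, (1−a)S·πr² = σ·4πr²·T⁴ ⇒ S = 4σT⁴/(1−a).
S = 4·5.67×10⁻⁸·(338)⁴/0.780 = 3795 W/m².
Flux falls as S = L/(4πd²), so d = √(L/(4πS)) = √(3.03×10²⁸/(4π·3795)).

d ≈ 7.97×10¹¹ m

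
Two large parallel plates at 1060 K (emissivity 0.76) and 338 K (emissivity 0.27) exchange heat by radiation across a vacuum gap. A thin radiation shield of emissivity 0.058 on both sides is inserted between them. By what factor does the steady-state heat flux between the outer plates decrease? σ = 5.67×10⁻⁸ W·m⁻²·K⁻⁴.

factor ≈ 9.33

Without shield: q₀ = σΔ(T⁴)/(1/ε₁+1/ε₂−1) with denominator 4.019.
With shield the two gaps are in series; the resistances add: (1/ε₁+1/ε_s−1)+(1/ε_s+1/ε₂−1) = 17.56+19.95 = 37.50.
Heat-flux ratio q₀/q = 37.50/4.019.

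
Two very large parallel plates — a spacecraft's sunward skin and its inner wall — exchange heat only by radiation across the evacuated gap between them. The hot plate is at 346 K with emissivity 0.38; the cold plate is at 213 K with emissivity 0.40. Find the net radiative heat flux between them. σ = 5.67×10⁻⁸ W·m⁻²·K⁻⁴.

For two infinite grey parallel plates, q = σ(T₁⁴ − T₂⁴)/(1/ε₁ + 1/ε₂ − 1).
T₁⁴ − T₂⁴ = 1.433×10¹⁰ − 2.058×10⁹ = 1.227×10¹⁰ K⁴.
1/ε₁ + 1/ε₂ − 1 = 2.632 + 2.500 − 1 = 4.132.
q = 5.67×10⁻⁸ × 1.227×10¹⁰ / 4.132.

q ≈ 168 W/m²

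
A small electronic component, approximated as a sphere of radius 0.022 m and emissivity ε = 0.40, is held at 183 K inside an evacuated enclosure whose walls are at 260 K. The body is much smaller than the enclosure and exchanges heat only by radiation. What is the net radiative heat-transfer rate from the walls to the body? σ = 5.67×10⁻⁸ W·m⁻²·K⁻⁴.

For a small grey body in a large enclosure: P_net = εσA(T_body⁴ − T_wall⁴).
A = 4πr² = 0.006082 m²; T_body⁴ − T_wall⁴ = 1.122×10⁹ − 4.570×10⁹ = -3.448×10⁹ K⁴.
|P_net| = 0.40·5.67×10⁻⁸·0.006082·3.448×10⁹.

P_net ≈ 0.476 W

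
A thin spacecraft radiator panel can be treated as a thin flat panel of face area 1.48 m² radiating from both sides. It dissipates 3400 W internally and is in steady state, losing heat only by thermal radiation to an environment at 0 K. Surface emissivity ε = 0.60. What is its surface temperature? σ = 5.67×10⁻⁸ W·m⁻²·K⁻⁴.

Steady state: internal power = radiated power, P = εσA T⁴.
Radiating area A = 2·1.48 = 2.960 m².
T⁴ = P/(εσA) = 3400/(0.60·5.67×10⁻⁸·2.960) = 3.376×10¹⁰ K⁴.
T = (3.376×10¹⁰)^(1/4).

T ≈ 429 K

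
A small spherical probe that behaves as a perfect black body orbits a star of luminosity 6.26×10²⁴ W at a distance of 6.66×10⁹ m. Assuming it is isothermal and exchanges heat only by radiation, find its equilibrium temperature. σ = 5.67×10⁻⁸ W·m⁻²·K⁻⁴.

First find the stellar flux at distance d: S = L/(4πd²) = 6.26×10²⁴/(4π·(6.66×10⁹)²) = 11230 W/m².
For an isothermal sphere, absorbed (1−a)S·πr² = emitted σ·4πr²·T⁴, so T⁴ = (1−a)S/(4σ).
T⁴ = 1.00·11230/(4·5.67×10⁻⁸) = 4.952×10¹⁰ K⁴.

T ≈ 472 K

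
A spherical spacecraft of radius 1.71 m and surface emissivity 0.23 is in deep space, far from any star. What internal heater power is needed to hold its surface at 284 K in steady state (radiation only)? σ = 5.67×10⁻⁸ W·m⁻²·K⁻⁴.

P = εσ·4πr²·T⁴.
4πr² = 36.75 m²; T⁴ = 6.505×10⁹ K⁴.
P = 0.23·5.67×10⁻⁸·36.75·6.505×10⁹.

P ≈ 3120 W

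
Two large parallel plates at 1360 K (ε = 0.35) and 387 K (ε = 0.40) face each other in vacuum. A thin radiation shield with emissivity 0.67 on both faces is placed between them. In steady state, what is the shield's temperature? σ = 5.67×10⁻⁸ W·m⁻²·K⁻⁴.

In steady state the net flux on the hot side equals that on the cold side.
σ(T₁⁴−T_s⁴)/D₁ = σ(T_s⁴−T₂⁴)/D₂, with D₁ = 1/ε₁+1/ε_s−1 = 3.350, D₂ = 1/ε_s+1/ε₂−1 = 2.993.
Solve for T_s⁴: T_s⁴ = (D₂·T₁⁴ + D₁·T₂⁴)/(D₁+D₂) = 1.626×10¹² K⁴.

T_s ≈ 1130 K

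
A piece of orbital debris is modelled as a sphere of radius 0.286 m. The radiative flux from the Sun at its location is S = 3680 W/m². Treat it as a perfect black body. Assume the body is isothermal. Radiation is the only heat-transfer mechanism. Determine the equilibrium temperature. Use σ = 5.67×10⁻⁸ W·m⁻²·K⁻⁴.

T ≈ 357 K

At equilibrium, absorbed power = emitted power.
Absorbing cross-section = πr² = 0.2570 m²; emitting surface = 4πr² = 1.028 m² (ratio 4).
S·A_cross = εσ·A_surf·T⁴  ⇒  T⁴ = S/(4σ).
T⁴ = 1.00·3680/(4·5.67×10⁻⁸) = 1.623×10¹⁰ K⁴.
T = (1.623×10¹⁰)^(1/4).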